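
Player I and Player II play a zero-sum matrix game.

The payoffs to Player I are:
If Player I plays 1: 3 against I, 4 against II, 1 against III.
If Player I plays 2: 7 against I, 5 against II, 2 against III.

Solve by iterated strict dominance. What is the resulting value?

2

Column I is strictly dominated by III for Player II (1<3, 2<7); eliminate I.
Column II is strictly dominated by III for Player II (1<4, 2<5); eliminate II.
Row 1 is strictly dominated by row 2 (2>1); eliminate 1.
Only (2, III) remains, with payoff 2.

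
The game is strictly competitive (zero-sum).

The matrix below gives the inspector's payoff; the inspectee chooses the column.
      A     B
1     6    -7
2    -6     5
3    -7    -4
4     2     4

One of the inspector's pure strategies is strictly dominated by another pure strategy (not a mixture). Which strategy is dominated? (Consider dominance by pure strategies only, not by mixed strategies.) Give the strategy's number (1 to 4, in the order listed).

Compare 3 with 2: -6 > -7, 5 > -4.
So 2 strictly dominates 3 for the inspector; 3 is strictly dominated.

3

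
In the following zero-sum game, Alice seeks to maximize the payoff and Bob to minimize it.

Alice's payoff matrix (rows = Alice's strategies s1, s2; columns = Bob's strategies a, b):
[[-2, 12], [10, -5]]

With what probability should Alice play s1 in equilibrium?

15/29

Row minima are -2 and -5, so Alice's maximin is -2; column maxima are 10 and 12, so Bob's minimax is 10. These differ, so the equilibrium is in mixed strategies.
Let Alice play s1 with probability p. Bob is indifferent when −2p + 10(1−p) = 12p − 5(1−p), giving p = 15/29.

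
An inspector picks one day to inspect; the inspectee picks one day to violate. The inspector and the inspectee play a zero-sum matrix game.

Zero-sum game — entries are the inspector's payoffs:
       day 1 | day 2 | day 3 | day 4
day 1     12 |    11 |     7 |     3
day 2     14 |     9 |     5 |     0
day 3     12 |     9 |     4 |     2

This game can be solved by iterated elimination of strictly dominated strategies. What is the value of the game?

Column day 1 is strictly dominated by day 2 for the inspectee (11<12, 9<14, 9<12); eliminate day 1.
Column day 2 is strictly dominated by day 3 for the inspectee (7<11, 5<9, 4<9); eliminate day 2.
Column day 3 is strictly dominated by day 4 for the inspectee (3<7, 0<5, 2<4); eliminate day 3.
Row day 3 is strictly dominated by row day 1 (3>2); eliminate day 3.
Row day 2 is strictly dominated by row day 1 (3>0); eliminate day 2.
Only (day 1, day 4) remains, with payoff 3.

3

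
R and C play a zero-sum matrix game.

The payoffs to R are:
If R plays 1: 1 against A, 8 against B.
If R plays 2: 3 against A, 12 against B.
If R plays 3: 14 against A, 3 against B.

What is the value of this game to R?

Row 1 is strictly dominated by row 2, so R never plays it.
The remaining 2×2 game on (2, 3) × (A, B) has no saddle point. Let R play 2 with probability p; indifference gives 3p + 14(1−p) = 12p + 3(1−p), so p = 11/20.
Similarly C's optimal q on A is 9/20, and the value is 3·(9/20) + (12)·(11/20) = 159/20.

159/20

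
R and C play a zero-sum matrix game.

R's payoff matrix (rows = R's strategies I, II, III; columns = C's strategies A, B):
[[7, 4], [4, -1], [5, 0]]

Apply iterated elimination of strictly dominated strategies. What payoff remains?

4

Row II is strictly dominated by row I (7>4, 4>-1); eliminate II.
Column A is strictly dominated by B for C (4<7, 0<5); eliminate A.
Row III is strictly dominated by row I (4>0); eliminate III.
Only (I, B) remains, with payoff 4.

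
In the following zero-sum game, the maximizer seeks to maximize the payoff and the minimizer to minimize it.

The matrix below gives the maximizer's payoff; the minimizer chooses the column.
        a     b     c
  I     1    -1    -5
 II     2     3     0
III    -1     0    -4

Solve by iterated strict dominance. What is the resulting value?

0

Row I is strictly dominated by row II (2>1, 3>-1, 0>-5); eliminate I.
Row III is strictly dominated by row II (2>-1, 3>0, 0>-4); eliminate III.
Column b is strictly dominated by a for the minimizer (2<3); eliminate b.
Column a is strictly dominated by c for the minimizer (0<2); eliminate a.
Only (II, c) remains, with payoff 0.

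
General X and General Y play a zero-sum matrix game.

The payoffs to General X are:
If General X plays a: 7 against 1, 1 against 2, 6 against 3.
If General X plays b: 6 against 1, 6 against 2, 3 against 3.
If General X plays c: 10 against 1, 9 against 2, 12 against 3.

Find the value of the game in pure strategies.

Row minima: 1, 3, 9 → General X's maximin is 9.
Column maxima: 10, 9, 12 → General Y's minimax is 9.
They coincide at (c, 2), so the value is 9.

9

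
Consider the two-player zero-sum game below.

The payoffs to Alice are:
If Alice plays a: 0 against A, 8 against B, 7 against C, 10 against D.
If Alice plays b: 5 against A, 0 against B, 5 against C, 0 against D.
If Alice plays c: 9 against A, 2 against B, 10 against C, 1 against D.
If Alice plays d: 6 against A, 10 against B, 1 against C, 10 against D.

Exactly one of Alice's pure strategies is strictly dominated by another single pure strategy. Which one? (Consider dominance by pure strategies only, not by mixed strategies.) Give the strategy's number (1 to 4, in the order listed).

Compare b with c: 9 > 5, 2 > 0, 10 > 5, 1 > 0.
So c strictly dominates b for Alice; b is strictly dominated.

2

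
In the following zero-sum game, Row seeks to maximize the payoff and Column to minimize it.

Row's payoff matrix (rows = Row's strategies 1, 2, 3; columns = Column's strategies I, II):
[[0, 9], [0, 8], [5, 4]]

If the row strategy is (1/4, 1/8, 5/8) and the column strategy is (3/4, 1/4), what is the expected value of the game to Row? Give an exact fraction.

Against (3/4, 1/4), each row's expected payoff is 1: 9/4; 2: 2; 3: 19/4.
Taking the (1/4, 1/8, 5/8)-weighted average: (1/4)·(9/4) + (1/8)·(2) + (5/8)·(19/4) = 121/32.

121/32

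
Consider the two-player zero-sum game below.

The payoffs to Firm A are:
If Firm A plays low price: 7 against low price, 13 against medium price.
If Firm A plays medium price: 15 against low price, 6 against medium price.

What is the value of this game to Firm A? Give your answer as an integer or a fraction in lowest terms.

51/5

Row minima are 7 and 6, so Firm A's maximin is 7; column maxima are 15 and 13, so Firm B's minimax is 13. These differ, so the equilibrium is in mixed strategies.
Let Firm A play low price with probability p. Firm B is indifferent when 7p + 15(1−p) = 13p + 6(1−p), giving p = 3/5.
Let Firm B play low price with probability q. Firm A is indifferent when 7q + 13(1−q) = 15q + 6(1−q), giving q = 7/15.
The value is 7·(7/15) + (13)·(8/15) = 51/5.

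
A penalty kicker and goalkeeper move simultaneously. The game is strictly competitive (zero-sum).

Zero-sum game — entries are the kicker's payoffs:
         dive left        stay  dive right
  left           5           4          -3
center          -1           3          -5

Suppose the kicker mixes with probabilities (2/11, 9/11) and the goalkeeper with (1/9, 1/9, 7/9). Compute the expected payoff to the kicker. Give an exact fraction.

Against (1/9, 1/9, 7/9), each row's expected payoff is left: -4/3; center: -11/3.
Taking the (2/11, 9/11)-weighted average: (2/11)·(-4/3) + (9/11)·(-11/3) = -107/33.

-107/33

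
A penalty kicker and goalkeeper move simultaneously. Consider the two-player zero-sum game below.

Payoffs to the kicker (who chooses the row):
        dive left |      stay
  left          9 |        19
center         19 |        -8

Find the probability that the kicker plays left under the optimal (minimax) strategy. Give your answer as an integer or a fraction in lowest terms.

27/37

Row minima are 9 and -8, so the kicker's maximin is 9; column maxima are 19 and 19, so the goalkeeper's minimax is 19. These differ, so the equilibrium is in mixed strategies.
Let the kicker play left with probability p. The goalkeeper is indifferent when 9p + 19(1−p) = 19p − 8(1−p), giving p = 27/37.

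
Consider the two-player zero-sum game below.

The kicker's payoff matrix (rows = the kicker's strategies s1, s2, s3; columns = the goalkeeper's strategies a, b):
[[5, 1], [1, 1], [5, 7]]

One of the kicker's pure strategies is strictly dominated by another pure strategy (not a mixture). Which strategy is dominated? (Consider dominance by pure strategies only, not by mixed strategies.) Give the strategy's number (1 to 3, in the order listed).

Compare s2 with s3: 5 > 1, 7 > 1.
So s3 strictly dominates s2 for the kicker; s2 is strictly dominated.

2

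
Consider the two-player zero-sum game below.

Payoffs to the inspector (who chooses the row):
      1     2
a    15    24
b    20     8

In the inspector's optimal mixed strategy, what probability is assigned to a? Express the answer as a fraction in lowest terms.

4/7

Row minima are 15 and 8, so the inspector's maximin is 15; column maxima are 20 and 24, so the inspectee's minimax is 20. These differ, so the equilibrium is in mixed strategies.
Let the inspector play a with probability p. The inspectee is indifferent when 15p + 20(1−p) = 24p + 8(1−p), giving p = 4/7.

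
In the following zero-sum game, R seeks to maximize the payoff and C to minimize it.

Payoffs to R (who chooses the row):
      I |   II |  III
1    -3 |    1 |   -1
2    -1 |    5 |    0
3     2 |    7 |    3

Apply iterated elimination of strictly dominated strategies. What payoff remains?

2

Row 2 is strictly dominated by row 3 (2>-1, 7>5, 3>0); eliminate 2.
Column III is strictly dominated by I for C (-3<-1, 2<3); eliminate III.
Row 1 is strictly dominated by row 3 (2>-3, 7>1); eliminate 1.
Column II is strictly dominated by I for C (2<7); eliminate II.
Only (3, I) remains, with payoff 2.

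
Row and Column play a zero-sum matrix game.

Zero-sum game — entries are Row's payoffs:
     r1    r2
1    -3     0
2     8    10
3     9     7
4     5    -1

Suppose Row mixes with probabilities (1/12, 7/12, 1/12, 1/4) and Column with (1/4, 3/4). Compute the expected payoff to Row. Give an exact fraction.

Against (1/4, 3/4), each row's expected payoff is 1: -3/4; 2: 19/2; 3: 15/2; 4: 1/2.
Taking the (1/12, 7/12, 1/12, 1/4)-weighted average: (1/12)·(-3/4) + (7/12)·(19/2) + (1/12)·(15/2) + (1/4)·(1/2) = 299/48.

299/48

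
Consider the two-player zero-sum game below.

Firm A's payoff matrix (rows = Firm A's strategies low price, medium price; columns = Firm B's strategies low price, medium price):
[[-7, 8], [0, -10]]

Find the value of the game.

-14/5

Row minima are -7 and -10, so Firm A's maximin is -7; column maxima are 0 and 8, so Firm B's minimax is 0. These differ, so the equilibrium is in mixed strategies.
Let Firm A play low price with probability p. Firm B is indifferent when −7p = 8p − 10(1−p), giving p = 2/5.
Let Firm B play low price with probability q. Firm A is indifferent when −7q + 8(1−q) = −10(1−q), giving q = 18/25.
The value is -7·(18/25) + (8)·(7/25) = -14/5.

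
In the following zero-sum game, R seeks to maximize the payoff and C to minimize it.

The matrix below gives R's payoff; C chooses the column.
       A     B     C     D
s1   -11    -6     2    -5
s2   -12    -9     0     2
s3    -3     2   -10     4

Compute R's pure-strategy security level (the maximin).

The worst-case payoff for each row is s1: -11, s2: -12, s3: -10.
The best of these is -10.

-10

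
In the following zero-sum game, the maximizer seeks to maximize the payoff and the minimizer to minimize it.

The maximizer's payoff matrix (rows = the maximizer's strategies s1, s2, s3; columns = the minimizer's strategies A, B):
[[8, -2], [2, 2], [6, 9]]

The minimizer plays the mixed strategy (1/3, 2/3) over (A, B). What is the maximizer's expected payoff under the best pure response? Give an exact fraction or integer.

8

s1: (8)·(1/3) + (-2)·(2/3) = 4/3.
s2: (2)·(1/3) + (2)·(2/3) = 2.
s3: (6)·(1/3) + (9)·(2/3) = 8.
The best pure response is s3 with expected payoff 8.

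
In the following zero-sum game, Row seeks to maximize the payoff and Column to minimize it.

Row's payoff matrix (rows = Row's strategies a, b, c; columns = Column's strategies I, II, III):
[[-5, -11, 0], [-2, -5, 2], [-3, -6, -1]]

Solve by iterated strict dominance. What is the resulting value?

Column III is strictly dominated by I for Column (-5<0, -2<2, -3<-1); eliminate III.
Row c is strictly dominated by row b (-2>-3, -5>-6); eliminate c.
Row a is strictly dominated by row b (-2>-5, -5>-11); eliminate a.
Column I is strictly dominated by II for Column (-5<-2); eliminate I.
Only (b, II) remains, with payoff -5.

-5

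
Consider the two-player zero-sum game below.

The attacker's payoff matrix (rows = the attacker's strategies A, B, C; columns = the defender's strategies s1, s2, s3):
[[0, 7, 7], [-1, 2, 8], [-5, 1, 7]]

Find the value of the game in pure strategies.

Row minima: 0, -1, -5 → the attacker's maximin is 0.
Column maxima: 0, 7, 8 → the defender's minimax is 0.
They coincide at (A, s1), so the value is 0.

0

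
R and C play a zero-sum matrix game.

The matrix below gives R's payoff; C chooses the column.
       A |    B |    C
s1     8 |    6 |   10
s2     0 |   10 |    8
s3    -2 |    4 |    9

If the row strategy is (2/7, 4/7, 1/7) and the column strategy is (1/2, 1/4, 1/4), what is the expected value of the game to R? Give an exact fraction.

145/28

Against (1/2, 1/4, 1/4), each row's expected payoff is s1: 8; s2: 9/2; s3: 9/4.
Taking the (2/7, 4/7, 1/7)-weighted average: (2/7)·(8) + (4/7)·(9/2) + (1/7)·(9/4) = 145/28.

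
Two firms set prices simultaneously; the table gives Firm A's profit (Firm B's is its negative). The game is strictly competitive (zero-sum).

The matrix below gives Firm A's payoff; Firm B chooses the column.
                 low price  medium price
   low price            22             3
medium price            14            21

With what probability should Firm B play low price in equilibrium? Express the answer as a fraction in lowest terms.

9/13

Row minima are 3 and 14, so Firm A's maximin is 14; column maxima are 22 and 21, so Firm B's minimax is 21. These differ, so the equilibrium is in mixed strategies.
Let Firm B play low price with probability q. Firm A is indifferent when 22q + 3(1−q) = 14q + 21(1−q), giving q = 9/13.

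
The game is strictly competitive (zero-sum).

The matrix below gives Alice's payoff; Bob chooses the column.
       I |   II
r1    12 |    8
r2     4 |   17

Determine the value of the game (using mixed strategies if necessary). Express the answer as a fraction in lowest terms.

172/17

Row minima are 8 and 4, so Alice's maximin is 8; column maxima are 12 and 17, so Bob's minimax is 12. These differ, so the equilibrium is in mixed strategies.
Let Alice play r1 with probability p. Bob is indifferent when 12p + 4(1−p) = 8p + 17(1−p), giving p = 13/17.
Let Bob play I with probability q. Alice is indifferent when 12q + 8(1−q) = 4q + 17(1−q), giving q = 9/17.
The value is 12·(9/17) + (8)·(8/17) = 172/17.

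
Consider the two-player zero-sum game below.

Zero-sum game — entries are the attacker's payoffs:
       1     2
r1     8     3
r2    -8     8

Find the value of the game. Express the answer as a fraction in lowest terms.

88/21

Row minima are 3 and -8, so the attacker's maximin is 3; column maxima are 8 and 8, so the defender's minimax is 8. These differ, so the equilibrium is in mixed strategies.
Let the attacker play r1 with probability p. The defender is indifferent when 8p − 8(1−p) = 3p + 8(1−p), giving p = 16/21.
Let the defender play 1 with probability q. The attacker is indifferent when 8q + 3(1−q) = −8q + 8(1−q), giving q = 5/21.
The value is 8·(5/21) + (3)·(16/21) = 88/21.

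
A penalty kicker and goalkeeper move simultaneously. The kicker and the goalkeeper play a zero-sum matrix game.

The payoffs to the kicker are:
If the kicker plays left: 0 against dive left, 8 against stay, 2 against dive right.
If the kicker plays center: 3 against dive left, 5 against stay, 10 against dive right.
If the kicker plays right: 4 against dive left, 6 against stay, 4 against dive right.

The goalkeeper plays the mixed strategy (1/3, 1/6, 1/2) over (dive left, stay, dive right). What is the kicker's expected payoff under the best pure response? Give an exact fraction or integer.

left: (0)·(1/3) + (8)·(1/6) + (2)·(1/2) = 7/3.
center: (3)·(1/3) + (5)·(1/6) + (10)·(1/2) = 41/6.
right: (4)·(1/3) + (6)·(1/6) + (4)·(1/2) = 13/3.
The best pure response is center with expected payoff 41/6.

41/6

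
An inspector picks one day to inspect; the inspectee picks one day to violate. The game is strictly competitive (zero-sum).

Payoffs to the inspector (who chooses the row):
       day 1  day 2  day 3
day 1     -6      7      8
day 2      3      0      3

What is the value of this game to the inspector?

Column day 3 is strictly dominated by day 2 for the inspectee (it gives the inspector more in every row).
The remaining 2×2 game on (day 1, day 2) × (day 1, day 2) has no saddle point. Let the inspector play day 1 with probability p; indifference gives −6p + 3(1−p) = 7p, so p = 3/16.
Similarly the inspectee's optimal q on day 1 is 7/16, and the value is -6·(7/16) + (7)·(9/16) = 21/16.

21/16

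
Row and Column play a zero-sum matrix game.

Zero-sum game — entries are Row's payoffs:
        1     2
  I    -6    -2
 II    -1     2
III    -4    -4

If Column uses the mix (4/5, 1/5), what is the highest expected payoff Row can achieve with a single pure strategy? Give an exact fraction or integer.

-2/5

I: (-6)·(4/5) + (-2)·(1/5) = -26/5.
II: (-1)·(4/5) + (2)·(1/5) = -2/5.
III: (-4)·(4/5) + (-4)·(1/5) = -4.
The best pure response is II with expected payoff -2/5.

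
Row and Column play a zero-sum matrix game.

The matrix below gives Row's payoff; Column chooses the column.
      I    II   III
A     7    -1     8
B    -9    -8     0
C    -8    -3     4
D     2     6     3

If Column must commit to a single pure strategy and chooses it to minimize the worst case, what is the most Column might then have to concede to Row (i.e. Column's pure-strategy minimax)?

6

The worst case (largest entry) in each column is I: 7, II: 6, III: 8.
The best (smallest) of these is 6.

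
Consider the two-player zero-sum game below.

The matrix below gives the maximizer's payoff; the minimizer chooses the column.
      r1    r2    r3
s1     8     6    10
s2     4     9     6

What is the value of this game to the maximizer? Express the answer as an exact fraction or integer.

Column r3 is strictly dominated by r1 for the minimizer (it gives the maximizer more in every row).
The remaining 2×2 game on (s1, s2) × (r1, r2) has no saddle point. Let the maximizer play s1 with probability p; indifference gives 8p + 4(1−p) = 6p + 9(1−p), so p = 5/7.
Similarly the minimizer's optimal q on r1 is 3/7, and the value is 8·(3/7) + (6)·(4/7) = 48/7.

48/7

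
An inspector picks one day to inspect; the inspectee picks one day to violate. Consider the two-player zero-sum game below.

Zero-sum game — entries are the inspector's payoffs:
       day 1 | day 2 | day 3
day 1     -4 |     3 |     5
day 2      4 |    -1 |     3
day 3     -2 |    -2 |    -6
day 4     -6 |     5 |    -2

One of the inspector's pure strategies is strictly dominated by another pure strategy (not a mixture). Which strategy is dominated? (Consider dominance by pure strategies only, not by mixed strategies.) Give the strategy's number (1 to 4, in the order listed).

Compare day 3 with day 2: 4 > -2, -1 > -2, 3 > -6.
So day 2 strictly dominates day 3 for the inspector; day 3 is strictly dominated.

3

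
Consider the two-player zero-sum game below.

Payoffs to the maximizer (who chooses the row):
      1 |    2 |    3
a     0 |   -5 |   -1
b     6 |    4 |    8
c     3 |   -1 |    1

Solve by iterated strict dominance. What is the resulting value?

Column 3 is strictly dominated by 2 for the minimizer (-5<-1, 4<8, -1<1); eliminate 3.
Row c is strictly dominated by row b (6>3, 4>-1); eliminate c.
Column 1 is strictly dominated by 2 for the minimizer (-5<0, 4<6); eliminate 1.
Row a is strictly dominated by row b (4>-5); eliminate a.
Only (b, 2) remains, with payoff 4.

4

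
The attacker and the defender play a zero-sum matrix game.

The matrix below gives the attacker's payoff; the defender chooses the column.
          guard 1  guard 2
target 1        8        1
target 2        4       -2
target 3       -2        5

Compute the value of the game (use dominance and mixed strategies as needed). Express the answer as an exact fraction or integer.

Row target 2 is strictly dominated by row target 1, so the attacker never plays it.
The remaining 2×2 game on (target 1, target 3) × (guard 1, guard 2) has no saddle point. Let the attacker play target 1 with probability p; indifference gives 8p − 2(1−p) = p + 5(1−p), so p = 1/2.
Similarly the defender's optimal q on guard 1 is 2/7, and the value is 8·(2/7) + (1)·(5/7) = 3.

3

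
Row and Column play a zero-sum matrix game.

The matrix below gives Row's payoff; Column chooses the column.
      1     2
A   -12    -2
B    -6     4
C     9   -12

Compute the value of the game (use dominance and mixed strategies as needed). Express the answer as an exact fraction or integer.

Row A is strictly dominated by row B, so Row never plays it.
The remaining 2×2 game on (B, C) × (1, 2) has no saddle point. Let Row play B with probability p; indifference gives −6p + 9(1−p) = 4p − 12(1−p), so p = 21/31.
Similarly Column's optimal q on 1 is 16/31, and the value is -6·(16/31) + (4)·(15/31) = -36/31.

-36/31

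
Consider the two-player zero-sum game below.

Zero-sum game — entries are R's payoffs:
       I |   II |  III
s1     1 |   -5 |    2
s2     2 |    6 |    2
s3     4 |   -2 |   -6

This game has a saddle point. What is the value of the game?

2

Row minima: -5, 2, -6 → R's maximin is 2.
Column maxima: 4, 6, 2 → C's minimax is 2.
They coincide at (s2, III), so the value is 2.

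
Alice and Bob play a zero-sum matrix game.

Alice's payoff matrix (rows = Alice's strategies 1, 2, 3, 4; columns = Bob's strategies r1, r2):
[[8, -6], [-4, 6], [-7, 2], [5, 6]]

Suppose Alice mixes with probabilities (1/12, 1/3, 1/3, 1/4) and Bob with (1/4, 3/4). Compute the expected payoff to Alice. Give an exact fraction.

Against (1/4, 3/4), each row's expected payoff is 1: -5/2; 2: 7/2; 3: -1/4; 4: 23/4.
Taking the (1/12, 1/3, 1/3, 1/4)-weighted average: (1/12)·(-5/2) + (1/3)·(7/2) + (1/3)·(-1/4) + (1/4)·(23/4) = 37/16.

37/16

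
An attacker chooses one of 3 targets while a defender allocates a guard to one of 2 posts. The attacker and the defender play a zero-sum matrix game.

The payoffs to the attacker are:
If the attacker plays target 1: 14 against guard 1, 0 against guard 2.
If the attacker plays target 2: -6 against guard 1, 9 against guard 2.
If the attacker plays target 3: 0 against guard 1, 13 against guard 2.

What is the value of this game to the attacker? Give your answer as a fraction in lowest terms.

Row target 2 is strictly dominated by row target 3, so the attacker never plays it.
The remaining 2×2 game on (target 1, target 3) × (guard 1, guard 2) has no saddle point. Let the attacker play target 1 with probability p; indifference gives 14p = 13(1−p), so p = 13/27.
Similarly the defender's optimal q on guard 1 is 13/27, and the value is 14·(13/27) + (0)·(14/27) = 182/27.

182/27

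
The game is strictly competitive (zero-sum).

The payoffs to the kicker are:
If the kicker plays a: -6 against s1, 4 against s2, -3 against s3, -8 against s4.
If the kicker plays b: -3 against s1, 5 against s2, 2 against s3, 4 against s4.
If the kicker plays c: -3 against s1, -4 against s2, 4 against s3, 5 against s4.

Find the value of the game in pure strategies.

Row minima: -8, -3, -4 → the kicker's maximin is -3.
Column maxima: -3, 5, 4, 5 → the goalkeeper's minimax is -3.
They coincide at (b, s1), so the value is -3.

-3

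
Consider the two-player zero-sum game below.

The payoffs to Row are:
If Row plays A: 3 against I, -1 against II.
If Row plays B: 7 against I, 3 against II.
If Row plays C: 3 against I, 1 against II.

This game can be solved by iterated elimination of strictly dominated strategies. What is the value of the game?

3

Column I is strictly dominated by II for Column (-1<3, 3<7, 1<3); eliminate I.
Row C is strictly dominated by row B (3>1); eliminate C.
Row A is strictly dominated by row B (3>-1); eliminate A.
Only (B, II) remains, with payoff 3.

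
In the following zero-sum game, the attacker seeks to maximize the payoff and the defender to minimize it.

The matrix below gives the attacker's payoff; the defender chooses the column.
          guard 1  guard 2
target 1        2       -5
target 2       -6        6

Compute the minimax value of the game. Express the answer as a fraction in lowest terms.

Row minima are -5 and -6, so the attacker's maximin is -5; column maxima are 2 and 6, so the defender's minimax is 2. These differ, so the equilibrium is in mixed strategies.
Let the attacker play target 1 with probability p. The defender is indifferent when 2p − 6(1−p) = −5p + 6(1−p), giving p = 12/19.
Let the defender play guard 1 with probability q. The attacker is indifferent when 2q − 5(1−q) = −6q + 6(1−q), giving q = 11/19.
The value is 2·(11/19) + (-5)·(8/19) = -18/19.

-18/19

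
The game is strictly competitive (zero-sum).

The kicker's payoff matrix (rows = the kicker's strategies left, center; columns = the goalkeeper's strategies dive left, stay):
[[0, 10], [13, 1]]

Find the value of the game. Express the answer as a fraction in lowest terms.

Row minima are 0 and 1, so the kicker's maximin is 1; column maxima are 13 and 10, so the goalkeeper's minimax is 10. These differ, so the equilibrium is in mixed strategies.
Let the kicker play left with probability p. The goalkeeper is indifferent when 13(1−p) = 10p + (1−p), giving p = 6/11.
Let the goalkeeper play dive left with probability q. The kicker is indifferent when 10(1−q) = 13q + (1−q), giving q = 9/22.
The value is 0·(9/22) + (10)·(13/22) = 65/11.

65/11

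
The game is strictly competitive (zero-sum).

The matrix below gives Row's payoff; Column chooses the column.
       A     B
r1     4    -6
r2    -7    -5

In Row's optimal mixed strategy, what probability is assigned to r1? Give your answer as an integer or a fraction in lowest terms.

Row minima are -6 and -7, so Row's maximin is -6; column maxima are 4 and -5, so Column's minimax is -5. These differ, so the equilibrium is in mixed strategies.
Let Row play r1 with probability p. Column is indifferent when 4p − 7(1−p) = −6p − 5(1−p), giving p = 1/6.

1/6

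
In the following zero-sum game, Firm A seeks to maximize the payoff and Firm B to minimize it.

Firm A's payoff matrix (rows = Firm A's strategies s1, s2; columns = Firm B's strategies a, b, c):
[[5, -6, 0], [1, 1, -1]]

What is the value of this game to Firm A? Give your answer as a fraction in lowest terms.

-3/4

Column a is strictly dominated by c for Firm B (it gives Firm A more in every row).
The remaining 2×2 game on (s1, s2) × (b, c) has no saddle point. Let Firm A play s1 with probability p; indifference gives −6p + (1−p) = −(1−p), so p = 1/4.
Similarly Firm B's optimal q on b is 1/8, and the value is -6·(1/8) + (0)·(7/8) = -3/4.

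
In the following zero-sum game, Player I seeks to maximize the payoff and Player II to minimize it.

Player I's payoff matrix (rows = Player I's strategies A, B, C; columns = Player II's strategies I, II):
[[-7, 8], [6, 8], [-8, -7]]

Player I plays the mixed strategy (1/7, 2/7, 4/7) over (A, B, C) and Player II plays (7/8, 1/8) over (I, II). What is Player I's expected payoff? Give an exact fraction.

Against (7/8, 1/8), each row's expected payoff is A: -41/8; B: 25/4; C: -63/8.
Taking the (1/7, 2/7, 4/7)-weighted average: (1/7)·(-41/8) + (2/7)·(25/4) + (4/7)·(-63/8) = -193/56.

-193/56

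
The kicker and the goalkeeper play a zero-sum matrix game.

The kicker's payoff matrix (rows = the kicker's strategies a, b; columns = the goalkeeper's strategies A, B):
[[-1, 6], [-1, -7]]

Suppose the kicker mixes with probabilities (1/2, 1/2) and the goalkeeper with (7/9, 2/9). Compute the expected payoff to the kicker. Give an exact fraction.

-8/9

Against (7/9, 2/9), each row's expected payoff is a: 5/9; b: -7/3.
Taking the (1/2, 1/2)-weighted average: (1/2)·(5/9) + (1/2)·(-7/3) = -8/9.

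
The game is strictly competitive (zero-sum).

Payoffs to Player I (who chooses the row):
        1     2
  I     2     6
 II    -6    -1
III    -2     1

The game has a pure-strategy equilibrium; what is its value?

Row minima: 2, -6, -2 → Player I's maximin is 2.
Column maxima: 2, 6 → Player II's minimax is 2.
They coincide at (I, 1), so the value is 2.

2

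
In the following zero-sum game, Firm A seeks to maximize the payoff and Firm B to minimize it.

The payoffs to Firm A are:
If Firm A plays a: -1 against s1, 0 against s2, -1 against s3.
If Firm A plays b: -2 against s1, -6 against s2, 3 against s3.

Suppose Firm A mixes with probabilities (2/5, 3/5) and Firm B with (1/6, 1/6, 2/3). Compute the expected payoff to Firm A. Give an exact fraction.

Against (1/6, 1/6, 2/3), each row's expected payoff is a: -5/6; b: 2/3.
Taking the (2/5, 3/5)-weighted average: (2/5)·(-5/6) + (3/5)·(2/3) = 1/15.

1/15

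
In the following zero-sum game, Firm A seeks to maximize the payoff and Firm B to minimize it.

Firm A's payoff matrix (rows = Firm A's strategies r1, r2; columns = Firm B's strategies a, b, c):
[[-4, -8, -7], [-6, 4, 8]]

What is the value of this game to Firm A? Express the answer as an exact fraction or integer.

Column c is strictly dominated by b for Firm B (it gives Firm A more in every row).
The remaining 2×2 game on (r1, r2) × (a, b) has no saddle point. Let Firm A play r1 with probability p; indifference gives −4p − 6(1−p) = −8p + 4(1−p), so p = 5/7.
Similarly Firm B's optimal q on a is 6/7, and the value is -4·(6/7) + (-8)·(1/7) = -32/7.

-32/7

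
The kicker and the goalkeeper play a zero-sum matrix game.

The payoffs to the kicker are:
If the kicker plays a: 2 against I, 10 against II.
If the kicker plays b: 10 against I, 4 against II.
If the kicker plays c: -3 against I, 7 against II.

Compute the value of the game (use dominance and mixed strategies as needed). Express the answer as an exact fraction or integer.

Row c is strictly dominated by row a, so the kicker never plays it.
The remaining 2×2 game on (a, b) × (I, II) has no saddle point. Let the kicker play a with probability p; indifference gives 2p + 10(1−p) = 10p + 4(1−p), so p = 3/7.
Similarly the goalkeeper's optimal q on I is 3/7, and the value is 2·(3/7) + (10)·(4/7) = 46/7.

46/7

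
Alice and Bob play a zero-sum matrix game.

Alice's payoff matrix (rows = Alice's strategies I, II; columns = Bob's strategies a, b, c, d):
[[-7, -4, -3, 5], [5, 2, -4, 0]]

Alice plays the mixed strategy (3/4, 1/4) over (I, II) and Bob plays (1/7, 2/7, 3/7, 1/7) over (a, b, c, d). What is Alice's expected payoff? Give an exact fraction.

-15/7

Against (1/7, 2/7, 3/7, 1/7), each row's expected payoff is I: -19/7; II: -3/7.
Taking the (3/4, 1/4)-weighted average: (3/4)·(-19/7) + (1/4)·(-3/7) = -15/7.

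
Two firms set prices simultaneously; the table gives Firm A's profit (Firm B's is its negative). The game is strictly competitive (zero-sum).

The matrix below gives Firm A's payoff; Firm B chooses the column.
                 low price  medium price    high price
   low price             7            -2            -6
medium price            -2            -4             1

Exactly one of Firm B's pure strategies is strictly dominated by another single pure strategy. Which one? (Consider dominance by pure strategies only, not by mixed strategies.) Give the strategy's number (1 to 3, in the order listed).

Firm B prefers columns that give Firm A less. Compare low price with medium price: -2 < 7, -4 < -2.
So medium price strictly dominates low price for Firm B; low price is strictly dominated.

1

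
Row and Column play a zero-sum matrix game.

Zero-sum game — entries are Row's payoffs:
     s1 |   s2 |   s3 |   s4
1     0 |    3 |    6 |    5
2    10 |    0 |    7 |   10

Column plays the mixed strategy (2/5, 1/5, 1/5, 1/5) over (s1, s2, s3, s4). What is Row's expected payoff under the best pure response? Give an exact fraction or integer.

1: (0)·(2/5) + (3)·(1/5) + (6)·(1/5) + (5)·(1/5) = 14/5.
2: (10)·(2/5) + (0)·(1/5) + (7)·(1/5) + (10)·(1/5) = 37/5.
The best pure response is 2 with expected payoff 37/5.

37/5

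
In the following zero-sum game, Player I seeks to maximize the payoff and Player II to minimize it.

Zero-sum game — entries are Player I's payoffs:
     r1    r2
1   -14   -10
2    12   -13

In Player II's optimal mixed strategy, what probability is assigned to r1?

Row minima are -14 and -13, so Player I's maximin is -13; column maxima are 12 and -10, so Player II's minimax is -10. These differ, so the equilibrium is in mixed strategies.
Let Player II play r1 with probability q. Player I is indifferent when −14q − 10(1−q) = 12q − 13(1−q), giving q = 3/29.

3/29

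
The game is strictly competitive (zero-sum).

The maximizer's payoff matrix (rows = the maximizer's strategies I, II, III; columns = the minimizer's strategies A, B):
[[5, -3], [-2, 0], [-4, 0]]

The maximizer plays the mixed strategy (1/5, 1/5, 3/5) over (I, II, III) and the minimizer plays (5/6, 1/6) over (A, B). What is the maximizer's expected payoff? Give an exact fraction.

Against (5/6, 1/6), each row's expected payoff is I: 11/3; II: -5/3; III: -10/3.
Taking the (1/5, 1/5, 3/5)-weighted average: (1/5)·(11/3) + (1/5)·(-5/3) + (3/5)·(-10/3) = -8/5.

-8/5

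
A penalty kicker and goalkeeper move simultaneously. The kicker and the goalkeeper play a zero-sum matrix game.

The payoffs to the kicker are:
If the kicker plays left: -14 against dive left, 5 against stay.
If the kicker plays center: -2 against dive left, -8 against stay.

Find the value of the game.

Row minima are -14 and -8, so the kicker's maximin is -8; column maxima are -2 and 5, so the goalkeeper's minimax is -2. These differ, so the equilibrium is in mixed strategies.
Let the kicker play left with probability p. The goalkeeper is indifferent when −14p − 2(1−p) = 5p − 8(1−p), giving p = 6/25.
Let the goalkeeper play dive left with probability q. The kicker is indifferent when −14q + 5(1−q) = −2q − 8(1−q), giving q = 13/25.
The value is -14·(13/25) + (5)·(12/25) = -122/25.

-122/25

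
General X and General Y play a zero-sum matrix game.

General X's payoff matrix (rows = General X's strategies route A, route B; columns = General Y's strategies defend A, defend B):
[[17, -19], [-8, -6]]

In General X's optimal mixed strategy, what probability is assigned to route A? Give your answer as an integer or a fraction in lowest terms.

Row minima are -19 and -8, so General X's maximin is -8; column maxima are 17 and -6, so General Y's minimax is -6. These differ, so the equilibrium is in mixed strategies.
Let General X play route A with probability p. General Y is indifferent when 17p − 8(1−p) = −19p − 6(1−p), giving p = 1/19.

1/19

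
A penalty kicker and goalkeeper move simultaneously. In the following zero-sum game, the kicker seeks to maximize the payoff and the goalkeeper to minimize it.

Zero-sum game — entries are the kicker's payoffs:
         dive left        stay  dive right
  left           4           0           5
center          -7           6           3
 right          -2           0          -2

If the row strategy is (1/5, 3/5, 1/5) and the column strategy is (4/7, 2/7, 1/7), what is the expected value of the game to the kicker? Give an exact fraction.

-4/5

Against (4/7, 2/7, 1/7), each row's expected payoff is left: 3; center: -13/7; right: -10/7.
Taking the (1/5, 3/5, 1/5)-weighted average: (1/5)·(3) + (3/5)·(-13/7) + (1/5)·(-10/7) = -4/5.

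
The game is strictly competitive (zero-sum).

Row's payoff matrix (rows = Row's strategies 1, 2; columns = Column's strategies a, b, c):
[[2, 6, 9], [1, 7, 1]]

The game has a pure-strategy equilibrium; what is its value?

2

Row minima: 2, 1 → Row's maximin is 2.
Column maxima: 2, 7, 9 → Column's minimax is 2.
They coincide at (1, a), so the value is 2.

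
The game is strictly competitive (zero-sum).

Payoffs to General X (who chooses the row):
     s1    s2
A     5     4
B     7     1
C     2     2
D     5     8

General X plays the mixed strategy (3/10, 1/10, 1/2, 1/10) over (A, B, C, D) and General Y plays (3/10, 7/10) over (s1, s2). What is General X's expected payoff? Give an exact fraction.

Against (3/10, 7/10), each row's expected payoff is A: 43/10; B: 14/5; C: 2; D: 71/10.
Taking the (3/10, 1/10, 1/2, 1/10)-weighted average: (3/10)·(43/10) + (1/10)·(14/5) + (1/2)·(2) + (1/10)·(71/10) = 82/25.

82/25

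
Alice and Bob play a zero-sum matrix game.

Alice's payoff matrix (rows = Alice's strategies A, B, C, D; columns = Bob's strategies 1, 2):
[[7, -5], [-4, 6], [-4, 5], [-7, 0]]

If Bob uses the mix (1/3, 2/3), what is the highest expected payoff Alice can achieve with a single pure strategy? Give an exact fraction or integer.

A: (7)·(1/3) + (-5)·(2/3) = -1.
B: (-4)·(1/3) + (6)·(2/3) = 8/3.
C: (-4)·(1/3) + (5)·(2/3) = 2.
D: (-7)·(1/3) + (0)·(2/3) = -7/3.
The best pure response is B with expected payoff 8/3.

8/3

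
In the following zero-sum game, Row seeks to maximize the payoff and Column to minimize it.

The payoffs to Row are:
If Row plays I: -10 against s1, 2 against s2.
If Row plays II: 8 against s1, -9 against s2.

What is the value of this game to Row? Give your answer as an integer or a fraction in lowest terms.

-74/29

Row minima are -10 and -9, so Row's maximin is -9; column maxima are 8 and 2, so Column's minimax is 2. These differ, so the equilibrium is in mixed strategies.
Let Row play I with probability p. Column is indifferent when −10p + 8(1−p) = 2p − 9(1−p), giving p = 17/29.
Let Column play s1 with probability q. Row is indifferent when −10q + 2(1−q) = 8q − 9(1−q), giving q = 11/29.
The value is -10·(11/29) + (2)·(18/29) = -74/29.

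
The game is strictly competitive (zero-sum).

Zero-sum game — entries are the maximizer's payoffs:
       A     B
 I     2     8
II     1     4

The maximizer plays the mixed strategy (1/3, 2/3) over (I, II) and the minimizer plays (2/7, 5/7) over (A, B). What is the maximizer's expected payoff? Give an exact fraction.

88/21

Against (2/7, 5/7), each row's expected payoff is I: 44/7; II: 22/7.
Taking the (1/3, 2/3)-weighted average: (1/3)·(44/7) + (2/3)·(22/7) = 88/21.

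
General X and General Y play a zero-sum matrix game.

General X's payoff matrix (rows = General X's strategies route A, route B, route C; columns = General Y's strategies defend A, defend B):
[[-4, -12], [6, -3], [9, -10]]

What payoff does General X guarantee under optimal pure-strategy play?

-3

Row minima: -12, -3, -10 → General X's maximin is -3.
Column maxima: 9, -3 → General Y's minimax is -3.
They coincide at (route B, defend B), so the value is -3.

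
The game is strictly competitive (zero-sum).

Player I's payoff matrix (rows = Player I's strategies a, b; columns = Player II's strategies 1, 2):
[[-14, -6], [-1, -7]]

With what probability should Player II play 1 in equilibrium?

1/14

Row minima are -14 and -7, so Player I's maximin is -7; column maxima are -1 and -6, so Player II's minimax is -6. These differ, so the equilibrium is in mixed strategies.
Let Player II play 1 with probability q. Player I is indifferent when −14q − 6(1−q) = −q − 7(1−q), giving q = 1/14.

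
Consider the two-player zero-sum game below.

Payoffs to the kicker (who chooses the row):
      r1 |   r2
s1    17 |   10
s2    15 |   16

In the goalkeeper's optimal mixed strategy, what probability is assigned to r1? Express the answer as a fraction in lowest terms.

3/4

Row minima are 10 and 15, so the kicker's maximin is 15; column maxima are 17 and 16, so the goalkeeper's minimax is 16. These differ, so the equilibrium is in mixed strategies.
Let the goalkeeper play r1 with probability q. The kicker is indifferent when 17q + 10(1−q) = 15q + 16(1−q), giving q = 3/4.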